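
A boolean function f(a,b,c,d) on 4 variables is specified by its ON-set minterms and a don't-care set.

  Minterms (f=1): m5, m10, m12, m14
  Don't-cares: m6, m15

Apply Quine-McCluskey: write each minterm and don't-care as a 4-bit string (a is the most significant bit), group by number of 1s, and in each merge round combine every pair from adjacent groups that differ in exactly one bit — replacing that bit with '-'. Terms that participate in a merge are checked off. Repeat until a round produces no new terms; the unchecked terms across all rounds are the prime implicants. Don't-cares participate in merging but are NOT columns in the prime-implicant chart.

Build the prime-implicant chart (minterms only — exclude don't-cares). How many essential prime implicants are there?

[col 0] 0101, 0110*, 1010*, 1100*, 1110*, 1111*
[col 1] -110, 1-10, 11-0, 111-
Prime implicants: -110, 0101, 1-10, 11-0, 111-
PI chart (minterm → PIs covering it):
  5 | 0101  (sole → essential)
  10 | 1-10  (sole → essential)
  12 | 11-0  (sole → essential)
  14 | -110,1-10,11-0,111-
Essential prime implicants: 0101, 1-10, 11-0

3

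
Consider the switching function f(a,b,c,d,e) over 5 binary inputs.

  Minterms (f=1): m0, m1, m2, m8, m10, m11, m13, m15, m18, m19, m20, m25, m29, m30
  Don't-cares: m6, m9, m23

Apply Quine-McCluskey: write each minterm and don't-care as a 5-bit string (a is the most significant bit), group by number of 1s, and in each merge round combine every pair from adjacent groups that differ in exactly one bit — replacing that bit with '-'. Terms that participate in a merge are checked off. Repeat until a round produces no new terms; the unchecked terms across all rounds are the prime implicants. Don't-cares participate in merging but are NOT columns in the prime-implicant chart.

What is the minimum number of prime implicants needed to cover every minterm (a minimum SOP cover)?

size-2^0 implicants → 00000(✓)  00001(✓)  00010(✓)  00110(✓)  01000(✓)  01001(✓)  01010(✓)  01011(✓)  01101(✓)  01111(✓)  10010(✓)  10011(✓)  10100  10111(✓)  11001(✓)  11101(✓)  11110
size-2^1 implicants → -0010  -1001(✓)  -1101(✓)  0-000(✓)  0-001(✓)  0-010(✓)  00-10  000-0(✓)  0000-(✓)  01-01(✓)  01-11(✓)  010-0(✓)  010-1(✓)  0100-(✓)  0101-(✓)  011-1(✓)  10-11  1001-  11-01(✓)
size-2^2 implicants → -1-01  0-0-0  0-00-  01--1  010--
Unchecked terms (primes): -0010, -1-01, 0-0-0, 0-00-, 00-10, 01--1, 010--, 10-11, 1001-, 10100, 11110
Minterm coverage:
  m0 ⊆ 0-0-0,0-00-
  m1 ⊆ 0-00- [E]
  m2 ⊆ -0010,0-0-0,00-10
  m8 ⊆ 0-0-0,0-00-,010--
  m10 ⊆ 0-0-0,010--
  m11 ⊆ 01--1,010--
  m13 ⊆ -1-01,01--1
  m15 ⊆ 01--1 [E]
  m18 ⊆ -0010,1001-
  m19 ⊆ 10-11,1001-
  m20 ⊆ 10100 [E]
  m25 ⊆ -1-01 [E]
  m29 ⊆ -1-01 [E]
  m30 ⊆ 11110 [E]
E = {-1-01, 0-00-, 01--1, 10100, 11110}
Petrick residual → 0-0-0, 1001-
Cover = bd'e + a'c'e' + a'c'd' + a'be + ab'c'd + ab'cd'e' + abcde'  |cover|=7

7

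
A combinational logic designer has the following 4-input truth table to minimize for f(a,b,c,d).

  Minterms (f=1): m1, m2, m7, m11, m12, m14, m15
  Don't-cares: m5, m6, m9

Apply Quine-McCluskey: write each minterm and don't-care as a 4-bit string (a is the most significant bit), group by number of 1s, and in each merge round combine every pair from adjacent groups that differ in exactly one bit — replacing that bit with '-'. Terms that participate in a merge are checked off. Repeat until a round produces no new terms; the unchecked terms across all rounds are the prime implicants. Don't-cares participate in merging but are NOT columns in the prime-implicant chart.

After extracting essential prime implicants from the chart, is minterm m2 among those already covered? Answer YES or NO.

Round 0: 0001✓ 0010✓ 0101✓ 0110✓ 0111✓ 1001✓ 1011✓ 1100✓ 1110✓ 1111✓
Round 1: -001 -110✓ -111✓ 0-01 0-10 01-1 011-✓ 1-11 10-1 11-0 111-✓
Round 2: -11-
PIs = {-001, -11-, 0-01, 0-10, 01-1, 1-11, 10-1, 11-0}
Coverage chart:
  m1: -001,0-01
  m2: 0-10 ←essential
  m7: -11-,01-1
  m11: 1-11,10-1
  m12: 11-0 ←essential
  m14: -11-,11-0
  m15: -11-,1-11
Essential: 0-10, 11-0

YES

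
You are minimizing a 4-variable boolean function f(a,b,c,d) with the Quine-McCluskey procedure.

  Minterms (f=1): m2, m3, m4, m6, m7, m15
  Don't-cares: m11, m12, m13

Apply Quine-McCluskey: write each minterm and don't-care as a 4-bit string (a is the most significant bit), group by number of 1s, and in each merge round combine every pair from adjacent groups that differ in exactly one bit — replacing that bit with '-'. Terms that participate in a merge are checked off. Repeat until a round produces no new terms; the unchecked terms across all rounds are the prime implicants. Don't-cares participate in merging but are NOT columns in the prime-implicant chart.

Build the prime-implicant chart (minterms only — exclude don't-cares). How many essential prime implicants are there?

size-2^0 implicants → 0010(✓)  0011(✓)  0100(✓)  0110(✓)  0111(✓)  1011(✓)  1100(✓)  1101(✓)  1111(✓)
size-2^1 implicants → -011(✓)  -100  -111(✓)  0-10(✓)  0-11(✓)  001-(✓)  01-0  011-(✓)  1-11(✓)  11-1  110-
size-2^2 implicants → --11  0-1-
Unchecked terms (primes): --11, -100, 0-1-, 01-0, 11-1, 110-
Minterm coverage:
  m2 ⊆ 0-1- [E]
  m3 ⊆ --11,0-1-
  m4 ⊆ -100,01-0
  m6 ⊆ 0-1-,01-0
  m7 ⊆ --11,0-1-
  m15 ⊆ --11,11-1
E = {0-1-}

1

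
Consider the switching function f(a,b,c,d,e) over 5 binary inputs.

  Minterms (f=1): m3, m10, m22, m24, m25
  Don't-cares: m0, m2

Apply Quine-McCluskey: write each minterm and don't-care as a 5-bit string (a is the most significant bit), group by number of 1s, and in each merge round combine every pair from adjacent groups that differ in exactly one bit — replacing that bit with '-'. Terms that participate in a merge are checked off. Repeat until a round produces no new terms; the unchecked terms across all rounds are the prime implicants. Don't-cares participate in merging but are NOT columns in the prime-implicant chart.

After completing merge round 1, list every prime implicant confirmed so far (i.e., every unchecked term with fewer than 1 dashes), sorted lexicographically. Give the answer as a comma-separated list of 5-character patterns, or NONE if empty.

10110

Round 0: 00000✓ 00010✓ 00011✓ 01010✓ 10110 11000✓ 11001✓
Round 1: 0-010 000-0 0001- 1100-
PIs = {0-010, 000-0, 0001-, 10110, 1100-}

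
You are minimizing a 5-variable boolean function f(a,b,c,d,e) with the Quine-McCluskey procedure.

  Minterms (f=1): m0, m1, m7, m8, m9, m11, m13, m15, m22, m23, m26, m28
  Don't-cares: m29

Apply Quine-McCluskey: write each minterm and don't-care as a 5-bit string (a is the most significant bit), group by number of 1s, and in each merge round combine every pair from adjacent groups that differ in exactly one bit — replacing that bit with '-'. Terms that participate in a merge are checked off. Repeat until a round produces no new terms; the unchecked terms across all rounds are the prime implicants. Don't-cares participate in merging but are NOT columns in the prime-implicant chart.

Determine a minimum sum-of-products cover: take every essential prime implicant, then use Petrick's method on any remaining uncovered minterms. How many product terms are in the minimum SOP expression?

[col 0] 00000*, 00001*, 00111*, 01000*, 01001*, 01011*, 01101*, 01111*, 10110*, 10111*, 11010, 11100*, 11101*
[col 1] -0111, -1101, 0-000*, 0-001*, 0-111, 0000-*, 01-01*, 01-11*, 010-1*, 0100-*, 011-1*, 1011-, 1110-
[col 2] 0-00-, 01--1
Prime implicants: -0111, -1101, 0-00-, 0-111, 01--1, 1011-, 11010, 1110-
PI chart (minterm → PIs covering it):
  0 | 0-00-  (sole → essential)
  1 | 0-00-  (sole → essential)
  7 | -0111,0-111
  8 | 0-00-  (sole → essential)
  9 | 0-00-,01--1
  11 | 01--1  (sole → essential)
  13 | -1101,01--1
  15 | 0-111,01--1
  22 | 1011-  (sole → essential)
  23 | -0111,1011-
  26 | 11010  (sole → essential)
  28 | 1110-  (sole → essential)
Essential prime implicants: 0-00-, 01--1, 1011-, 11010, 1110-
Petrick residual → -0111
Minimum SOP uses 6 PIs: b'cde + a'c'd' + a'be + ab'cd + abc'de' + abcd'

6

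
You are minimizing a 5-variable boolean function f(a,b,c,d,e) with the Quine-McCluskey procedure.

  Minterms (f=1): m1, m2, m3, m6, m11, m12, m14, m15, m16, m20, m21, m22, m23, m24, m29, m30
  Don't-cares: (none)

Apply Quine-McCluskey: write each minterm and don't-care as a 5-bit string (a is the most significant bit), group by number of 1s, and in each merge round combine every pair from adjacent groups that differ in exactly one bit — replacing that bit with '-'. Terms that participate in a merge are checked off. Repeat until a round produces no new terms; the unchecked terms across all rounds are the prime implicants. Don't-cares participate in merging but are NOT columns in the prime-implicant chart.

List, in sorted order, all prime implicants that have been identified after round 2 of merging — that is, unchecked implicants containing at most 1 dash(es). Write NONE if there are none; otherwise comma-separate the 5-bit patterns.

0-011, 00-10, 000-1, 0001-, 01-11, 011-0, 0111-, 1-000, 1-101, 10-00

size-2^0 implicants → 00001(✓)  00010(✓)  00011(✓)  00110(✓)  01011(✓)  01100(✓)  01110(✓)  01111(✓)  10000(✓)  10100(✓)  10101(✓)  10110(✓)  10111(✓)  11000(✓)  11101(✓)  11110(✓)
size-2^1 implicants → -0110(✓)  -1110(✓)  0-011  0-110(✓)  00-10  000-1  0001-  01-11  011-0  0111-  1-000  1-101  1-110(✓)  10-00  101-0(✓)  101-1(✓)  1010-(✓)  1011-(✓)
size-2^2 implicants → --110  101--
Unchecked terms (primes): --110, 0-011, 00-10, 000-1, 0001-, 01-11, 011-0, 0111-, 1-000, 1-101, 10-00, 101--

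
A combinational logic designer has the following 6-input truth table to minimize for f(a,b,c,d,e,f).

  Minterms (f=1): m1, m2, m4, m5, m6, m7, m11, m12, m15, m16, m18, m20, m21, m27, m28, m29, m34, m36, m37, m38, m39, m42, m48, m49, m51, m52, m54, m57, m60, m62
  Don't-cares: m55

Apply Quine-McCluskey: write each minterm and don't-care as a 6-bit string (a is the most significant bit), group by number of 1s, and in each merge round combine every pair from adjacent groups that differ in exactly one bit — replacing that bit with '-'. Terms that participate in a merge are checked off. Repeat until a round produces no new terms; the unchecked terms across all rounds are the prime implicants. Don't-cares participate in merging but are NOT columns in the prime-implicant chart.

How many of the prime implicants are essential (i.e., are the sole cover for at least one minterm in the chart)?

size-2^0 implicants → 000001(✓)  000010(✓)  000100(✓)  000101(✓)  000110(✓)  000111(✓)  001011(✓)  001100(✓)  001111(✓)  010000(✓)  010010(✓)  010100(✓)  010101(✓)  011011(✓)  011100(✓)  011101(✓)  100010(✓)  100100(✓)  100101(✓)  100110(✓)  100111(✓)  101010(✓)  110000(✓)  110001(✓)  110011(✓)  110100(✓)  110110(✓)  110111(✓)  111001(✓)  111100(✓)  111110(✓)
size-2^1 implicants → -00010(✓)  -00100(✓)  -00101(✓)  -00110(✓)  -00111(✓)  -10000(✓)  -10100(✓)  -11100(✓)  0-0010  0-0100(✓)  0-0101(✓)  0-1011  0-1100(✓)  00-100(✓)  00-111  000-01  000-10(✓)  0001-0(✓)  0001-1(✓)  00010-(✓)  00011-(✓)  001-11  01-100(✓)  01-101(✓)  010-00(✓)  0100-0  01010-(✓)  01110-(✓)  1-0100(✓)  1-0110(✓)  1-0111(✓)  10-010  100-10(✓)  1001-0(✓)  1001-1(✓)  10010-(✓)  10011-(✓)  11-001  11-100(✓)  11-110(✓)  110-00(✓)  110-11  1100-1  11000-  1101-0(✓)  11011-(✓)  1111-0(✓)
size-2^2 implicants → --0100  -00-10  -001-0(✓)  -001-1(✓)  -0010-(✓)  -0011-(✓)  -1-100  -10-00  0--100  0-010-  0001--(✓)  01-10-  1-01-0  1-011-  1001--(✓)  11-1-0
size-2^3 implicants → -001--
Unchecked terms (primes): --0100, -00-10, -001--, -1-100, -10-00, 0--100, 0-0010, 0-010-, 0-1011, 00-111, 000-01, 001-11, 01-10-, 0100-0, 1-01-0, 1-011-, 10-010, 11-001, 11-1-0, 110-11, 1100-1, 11000-
Minterm coverage:
  m1 ⊆ 000-01 [E]
  m2 ⊆ -00-10,0-0010
  m4 ⊆ --0100,-001--,0--100,0-010-
  m5 ⊆ -001--,0-010-,000-01
  m6 ⊆ -00-10,-001--
  m7 ⊆ -001--,00-111
  m11 ⊆ 0-1011,001-11
  m12 ⊆ 0--100 [E]
  m15 ⊆ 00-111,001-11
  m16 ⊆ -10-00,0100-0
  m18 ⊆ 0-0010,0100-0
  m20 ⊆ --0100,-1-100,-10-00,0--100,0-010-,01-10-
  m21 ⊆ 0-010-,01-10-
  m27 ⊆ 0-1011 [E]
  m28 ⊆ -1-100,0--100,01-10-
  m29 ⊆ 01-10- [E]
  m34 ⊆ -00-10,10-010
  m36 ⊆ --0100,-001--,1-01-0
  m37 ⊆ -001-- [E]
  m38 ⊆ -00-10,-001--,1-01-0,1-011-
  m39 ⊆ -001--,1-011-
  m42 ⊆ 10-010 [E]
  m48 ⊆ -10-00,11000-
  m49 ⊆ 11-001,1100-1,11000-
  m51 ⊆ 110-11,1100-1
  m52 ⊆ --0100,-1-100,-10-00,1-01-0,11-1-0
  m54 ⊆ 1-01-0,1-011-,11-1-0
  m57 ⊆ 11-001 [E]
  m60 ⊆ -1-100,11-1-0
  m62 ⊆ 11-1-0 [E]
E = {-001--, 0--100, 0-1011, 000-01, 01-10-, 10-010, 11-001, 11-1-0}

8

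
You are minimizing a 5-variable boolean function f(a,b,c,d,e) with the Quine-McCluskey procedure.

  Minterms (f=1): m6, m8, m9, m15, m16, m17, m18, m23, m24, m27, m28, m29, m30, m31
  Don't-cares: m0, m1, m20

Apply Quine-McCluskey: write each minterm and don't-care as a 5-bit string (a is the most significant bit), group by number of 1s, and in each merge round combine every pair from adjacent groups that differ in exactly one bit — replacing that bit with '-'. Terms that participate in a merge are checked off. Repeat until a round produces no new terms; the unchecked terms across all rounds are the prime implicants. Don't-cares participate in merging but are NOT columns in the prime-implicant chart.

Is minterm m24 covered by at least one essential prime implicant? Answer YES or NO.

[col 0] 00000*, 00001*, 00110, 01000*, 01001*, 01111*, 10000*, 10001*, 10010*, 10100*, 10111*, 11000*, 11011*, 11100*, 11101*, 11110*, 11111*
[col 1] -0000*, -0001*, -1000*, -1111, 0-000*, 0-001*, 0000-*, 0100-*, 1-000*, 1-100*, 1-111, 10-00*, 100-0, 1000-*, 11-00*, 11-11, 111-0*, 111-1*, 1110-*, 1111-*
[col 2] --000, -000-, 0-00-, 1--00, 111--
Prime implicants: --000, -000-, -1111, 0-00-, 00110, 1--00, 1-111, 100-0, 11-11, 111--
PI chart (minterm → PIs covering it):
  6 | 00110  (sole → essential)
  8 | --000,0-00-
  9 | 0-00-  (sole → essential)
  15 | -1111  (sole → essential)
  16 | --000,-000-,1--00,100-0
  17 | -000-  (sole → essential)
  18 | 100-0  (sole → essential)
  23 | 1-111  (sole → essential)
  24 | --000,1--00
  27 | 11-11  (sole → essential)
  28 | 1--00,111--
  29 | 111--  (sole → essential)
  30 | 111--  (sole → essential)
  31 | -1111,1-111,11-11,111--
Essential prime implicants: -000-, -1111, 0-00-, 00110, 1-111, 100-0, 11-11, 111--

NO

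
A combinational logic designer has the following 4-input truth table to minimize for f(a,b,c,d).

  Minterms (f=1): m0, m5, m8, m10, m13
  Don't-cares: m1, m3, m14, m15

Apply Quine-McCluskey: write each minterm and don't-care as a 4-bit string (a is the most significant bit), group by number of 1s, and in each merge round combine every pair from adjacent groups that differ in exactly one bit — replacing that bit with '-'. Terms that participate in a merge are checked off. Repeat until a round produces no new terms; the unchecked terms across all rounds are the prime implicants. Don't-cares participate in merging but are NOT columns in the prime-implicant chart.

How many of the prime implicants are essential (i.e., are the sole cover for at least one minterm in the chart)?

size-2^0 implicants → 0000(✓)  0001(✓)  0011(✓)  0101(✓)  1000(✓)  1010(✓)  1101(✓)  1110(✓)  1111(✓)
size-2^1 implicants → -000  -101  0-01  00-1  000-  1-10  10-0  11-1  111-
Unchecked terms (primes): -000, -101, 0-01, 00-1, 000-, 1-10, 10-0, 11-1, 111-
Minterm coverage:
  m0 ⊆ -000,000-
  m5 ⊆ -101,0-01
  m8 ⊆ -000,10-0
  m10 ⊆ 1-10,10-0
  m13 ⊆ -101,11-1
(no essential prime implicants)

0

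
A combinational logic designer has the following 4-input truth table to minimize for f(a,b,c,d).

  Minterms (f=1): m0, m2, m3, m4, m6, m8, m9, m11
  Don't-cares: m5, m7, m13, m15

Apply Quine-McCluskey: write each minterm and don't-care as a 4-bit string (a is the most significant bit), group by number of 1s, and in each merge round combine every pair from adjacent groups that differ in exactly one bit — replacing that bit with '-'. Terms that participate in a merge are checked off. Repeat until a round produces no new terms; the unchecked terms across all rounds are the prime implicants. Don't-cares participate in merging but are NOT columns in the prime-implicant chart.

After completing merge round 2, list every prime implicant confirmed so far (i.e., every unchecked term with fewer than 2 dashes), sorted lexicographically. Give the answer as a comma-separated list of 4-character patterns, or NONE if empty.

size-2^0 implicants → 0000(✓)  0010(✓)  0011(✓)  0100(✓)  0101(✓)  0110(✓)  0111(✓)  1000(✓)  1001(✓)  1011(✓)  1101(✓)  1111(✓)
size-2^1 implicants → -000  -011(✓)  -101(✓)  -111(✓)  0-00(✓)  0-10(✓)  0-11(✓)  00-0(✓)  001-(✓)  01-0(✓)  01-1(✓)  010-(✓)  011-(✓)  1-01(✓)  1-11(✓)  10-1(✓)  100-  11-1(✓)
size-2^2 implicants → --11  -1-1  0--0  0-1-  01--  1--1
Unchecked terms (primes): --11, -000, -1-1, 0--0, 0-1-, 01--, 1--1, 100-

-000, 100-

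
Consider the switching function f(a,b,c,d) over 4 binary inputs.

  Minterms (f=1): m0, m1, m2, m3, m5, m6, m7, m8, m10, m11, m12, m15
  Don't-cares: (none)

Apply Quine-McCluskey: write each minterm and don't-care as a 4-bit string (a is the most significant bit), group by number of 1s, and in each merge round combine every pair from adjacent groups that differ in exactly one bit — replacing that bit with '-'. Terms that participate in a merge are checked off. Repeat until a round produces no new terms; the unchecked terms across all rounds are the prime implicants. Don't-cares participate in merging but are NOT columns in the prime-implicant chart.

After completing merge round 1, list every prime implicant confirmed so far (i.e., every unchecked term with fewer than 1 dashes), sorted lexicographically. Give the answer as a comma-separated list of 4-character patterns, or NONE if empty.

NONE

size-2^0 implicants → 0000(✓)  0001(✓)  0010(✓)  0011(✓)  0101(✓)  0110(✓)  0111(✓)  1000(✓)  1010(✓)  1011(✓)  1100(✓)  1111(✓)
size-2^1 implicants → -000(✓)  -010(✓)  -011(✓)  -111(✓)  0-01(✓)  0-10(✓)  0-11(✓)  00-0(✓)  00-1(✓)  000-(✓)  001-(✓)  01-1(✓)  011-(✓)  1-00  1-11(✓)  10-0(✓)  101-(✓)
size-2^2 implicants → --11  -0-0  -01-  0--1  0-1-  00--
Unchecked terms (primes): --11, -0-0, -01-, 0--1, 0-1-, 00--, 1-00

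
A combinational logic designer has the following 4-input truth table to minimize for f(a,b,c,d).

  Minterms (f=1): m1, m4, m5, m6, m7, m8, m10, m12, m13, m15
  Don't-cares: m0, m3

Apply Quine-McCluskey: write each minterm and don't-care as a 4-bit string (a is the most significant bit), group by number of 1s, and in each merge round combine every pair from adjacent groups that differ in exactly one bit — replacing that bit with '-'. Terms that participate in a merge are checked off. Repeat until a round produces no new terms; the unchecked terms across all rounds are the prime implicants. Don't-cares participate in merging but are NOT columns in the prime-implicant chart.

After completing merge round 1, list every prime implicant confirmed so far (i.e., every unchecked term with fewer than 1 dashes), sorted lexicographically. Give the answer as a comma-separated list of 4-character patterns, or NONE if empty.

NONE

Round 0: 0000✓ 0001✓ 0011✓ 0100✓ 0101✓ 0110✓ 0111✓ 1000✓ 1010✓ 1100✓ 1101✓ 1111✓
Round 1: -000✓ -100✓ -101✓ -111✓ 0-00✓ 0-01✓ 0-11✓ 00-1✓ 000-✓ 01-0✓ 01-1✓ 010-✓ 011-✓ 1-00✓ 10-0 11-1✓ 110-✓
Round 2: --00 -1-1 -10- 0--1 0-0- 01--
PIs = {--00, -1-1, -10-, 0--1, 0-0-, 01--, 10-0}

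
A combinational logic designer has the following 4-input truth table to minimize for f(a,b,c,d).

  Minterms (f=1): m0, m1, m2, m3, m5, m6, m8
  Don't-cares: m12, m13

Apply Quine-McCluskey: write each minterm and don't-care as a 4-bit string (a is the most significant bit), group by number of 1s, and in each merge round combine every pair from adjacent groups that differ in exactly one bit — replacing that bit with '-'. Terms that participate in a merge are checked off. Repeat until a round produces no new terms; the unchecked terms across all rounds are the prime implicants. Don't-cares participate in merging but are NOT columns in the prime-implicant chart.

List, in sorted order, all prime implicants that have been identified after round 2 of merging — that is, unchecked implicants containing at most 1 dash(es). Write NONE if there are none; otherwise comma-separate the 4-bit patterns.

Round 0: 0000✓ 0001✓ 0010✓ 0011✓ 0101✓ 0110✓ 1000✓ 1100✓ 1101✓
Round 1: -000 -101 0-01 0-10 00-0✓ 00-1✓ 000-✓ 001-✓ 1-00 110-
Round 2: 00--
PIs = {-000, -101, 0-01, 0-10, 00--, 1-00, 110-}

-000, -101, 0-01, 0-10, 1-00, 110-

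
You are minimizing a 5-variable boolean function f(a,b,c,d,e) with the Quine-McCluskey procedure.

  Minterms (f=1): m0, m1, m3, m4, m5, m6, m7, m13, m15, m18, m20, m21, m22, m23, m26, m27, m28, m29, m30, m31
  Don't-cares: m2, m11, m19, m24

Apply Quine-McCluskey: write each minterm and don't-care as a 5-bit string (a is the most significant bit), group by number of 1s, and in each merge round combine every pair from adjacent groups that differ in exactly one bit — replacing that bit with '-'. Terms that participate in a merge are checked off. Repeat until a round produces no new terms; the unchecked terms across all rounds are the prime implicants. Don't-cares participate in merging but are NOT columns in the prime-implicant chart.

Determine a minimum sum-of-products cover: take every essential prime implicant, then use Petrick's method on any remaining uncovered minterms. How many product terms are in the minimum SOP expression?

[col 0] 00000*, 00001*, 00010*, 00011*, 00100*, 00101*, 00110*, 00111*, 01011*, 01101*, 01111*, 10010*, 10011*, 10100*, 10101*, 10110*, 10111*, 11000*, 11010*, 11011*, 11100*, 11101*, 11110*, 11111*
[col 1] -0010*, -0011*, -0100*, -0101*, -0110*, -0111*, -1011*, -1101*, -1111*, 0-011*, 0-101*, 0-111*, 00-00*, 00-01*, 00-10*, 00-11*, 000-0*, 000-1*, 0000-*, 0001-*, 001-0*, 001-1*, 0010-*, 0011-*, 01-11*, 011-1*, 1-010*, 1-011*, 1-100*, 1-101*, 1-110*, 1-111*, 10-10*, 10-11*, 1001-*, 101-0*, 101-1*, 1010-*, 1011-*, 11-00*, 11-10*, 11-11*, 110-0*, 1101-*, 111-0*, 111-1*, 1110-*, 1111-*
[col 2] --011*, --101*, --111*, -0-10*, -0-11*, -001-*, -01-0*, -01-1*, -010-*, -011-*, -1-11*, -11-1*, 0--11*, 0-1-1*, 00--0*, 00--1*, 00-0-*, 00-1-*, 000--*, 001--*, 1--10*, 1--11*, 1-01-*, 1-1-0*, 1-1-1*, 1-10-*, 1-11-*, 10-1-*, 101--*, 11--0, 11-1-*, 111--*
[col 3] ---11, --1-1, -0-1-, -01--, 00---, 1--1-, 1-1--
Prime implicants: ---11, --1-1, -0-1-, -01--, 00---, 1--1-, 1-1--, 11--0
PI chart (minterm → PIs covering it):
  0 | 00---  (sole → essential)
  1 | 00---  (sole → essential)
  3 | ---11,-0-1-,00---
  4 | -01--,00---
  5 | --1-1,-01--,00---
  6 | -0-1-,-01--,00---
  7 | ---11,--1-1,-0-1-,-01--,00---
  13 | --1-1  (sole → essential)
  15 | ---11,--1-1
  18 | -0-1-,1--1-
  20 | -01--,1-1--
  21 | --1-1,-01--,1-1--
  22 | -0-1-,-01--,1--1-,1-1--
  23 | ---11,--1-1,-0-1-,-01--,1--1-,1-1--
  26 | 1--1-,11--0
  27 | ---11,1--1-
  28 | 1-1--,11--0
  29 | --1-1,1-1--
  30 | 1--1-,1-1--,11--0
  31 | ---11,--1-1,1--1-,1-1--
Essential prime implicants: --1-1, 00---
Petrick residual → 1--1-, 1-1--
Minimum SOP uses 4 PIs: ce + a'b' + ad + ac

4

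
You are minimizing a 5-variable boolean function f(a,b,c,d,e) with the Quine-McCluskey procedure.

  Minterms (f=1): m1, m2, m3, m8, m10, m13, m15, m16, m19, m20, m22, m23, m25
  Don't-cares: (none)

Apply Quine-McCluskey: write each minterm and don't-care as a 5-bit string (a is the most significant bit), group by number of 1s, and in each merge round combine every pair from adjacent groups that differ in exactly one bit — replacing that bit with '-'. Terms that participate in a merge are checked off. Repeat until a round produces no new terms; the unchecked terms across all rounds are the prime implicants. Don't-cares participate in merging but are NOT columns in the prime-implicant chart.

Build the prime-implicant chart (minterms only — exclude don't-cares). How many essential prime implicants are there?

Round 0: 00001✓ 00010✓ 00011✓ 01000✓ 01010✓ 01101✓ 01111✓ 10000✓ 10011✓ 10100✓ 10110✓ 10111✓ 11001
Round 1: -0011 0-010 000-1 0001- 010-0 011-1 10-00 10-11 101-0 1011-
PIs = {-0011, 0-010, 000-1, 0001-, 010-0, 011-1, 10-00, 10-11, 101-0, 1011-, 11001}
Coverage chart:
  m1: 000-1 ←essential
  m2: 0-010,0001-
  m3: -0011,000-1,0001-
  m8: 010-0 ←essential
  m10: 0-010,010-0
  m13: 011-1 ←essential
  m15: 011-1 ←essential
  m16: 10-00 ←essential
  m19: -0011,10-11
  m20: 10-00,101-0
  m22: 101-0,1011-
  m23: 10-11,1011-
  m25: 11001 ←essential
Essential: 000-1, 010-0, 011-1, 10-00, 11001

5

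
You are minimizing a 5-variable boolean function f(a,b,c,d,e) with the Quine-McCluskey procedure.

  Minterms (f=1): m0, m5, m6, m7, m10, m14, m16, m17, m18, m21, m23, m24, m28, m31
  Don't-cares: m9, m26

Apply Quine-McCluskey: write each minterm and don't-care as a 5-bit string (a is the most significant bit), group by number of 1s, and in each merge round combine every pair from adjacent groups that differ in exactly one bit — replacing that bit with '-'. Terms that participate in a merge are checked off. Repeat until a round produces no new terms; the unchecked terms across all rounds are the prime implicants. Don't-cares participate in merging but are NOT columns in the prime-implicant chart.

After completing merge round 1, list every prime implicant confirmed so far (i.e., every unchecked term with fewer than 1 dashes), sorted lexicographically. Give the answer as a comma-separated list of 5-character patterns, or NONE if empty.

01001

size-2^0 implicants → 00000(✓)  00101(✓)  00110(✓)  00111(✓)  01001  01010(✓)  01110(✓)  10000(✓)  10001(✓)  10010(✓)  10101(✓)  10111(✓)  11000(✓)  11010(✓)  11100(✓)  11111(✓)
size-2^1 implicants → -0000  -0101(✓)  -0111(✓)  -1010  0-110  001-1(✓)  0011-  01-10  1-000(✓)  1-010(✓)  1-111  10-01  100-0(✓)  1000-  101-1(✓)  11-00  110-0(✓)
size-2^2 implicants → -01-1  1-0-0
Unchecked terms (primes): -0000, -01-1, -1010, 0-110, 0011-, 01-10, 01001, 1-0-0, 1-111, 10-01, 1000-, 11-00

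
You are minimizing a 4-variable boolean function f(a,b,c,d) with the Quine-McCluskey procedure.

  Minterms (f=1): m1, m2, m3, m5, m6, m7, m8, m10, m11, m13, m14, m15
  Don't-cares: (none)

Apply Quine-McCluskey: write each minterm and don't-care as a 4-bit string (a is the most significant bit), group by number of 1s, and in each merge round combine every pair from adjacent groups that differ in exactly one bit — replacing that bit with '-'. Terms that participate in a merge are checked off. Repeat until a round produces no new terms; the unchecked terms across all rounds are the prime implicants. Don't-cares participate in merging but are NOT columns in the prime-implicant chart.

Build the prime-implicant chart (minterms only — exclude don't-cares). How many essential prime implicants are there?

size-2^0 implicants → 0001(✓)  0010(✓)  0011(✓)  0101(✓)  0110(✓)  0111(✓)  1000(✓)  1010(✓)  1011(✓)  1101(✓)  1110(✓)  1111(✓)
size-2^1 implicants → -010(✓)  -011(✓)  -101(✓)  -110(✓)  -111(✓)  0-01(✓)  0-10(✓)  0-11(✓)  00-1(✓)  001-(✓)  01-1(✓)  011-(✓)  1-10(✓)  1-11(✓)  10-0  101-(✓)  11-1(✓)  111-(✓)
size-2^2 implicants → --10(✓)  --11(✓)  -01-(✓)  -1-1  -11-(✓)  0--1  0-1-(✓)  1-1-(✓)
size-2^3 implicants → --1-
Unchecked terms (primes): --1-, -1-1, 0--1, 10-0
Minterm coverage:
  m1 ⊆ 0--1 [E]
  m2 ⊆ --1- [E]
  m3 ⊆ --1-,0--1
  m5 ⊆ -1-1,0--1
  m6 ⊆ --1- [E]
  m7 ⊆ --1-,-1-1,0--1
  m8 ⊆ 10-0 [E]
  m10 ⊆ --1-,10-0
  m11 ⊆ --1- [E]
  m13 ⊆ -1-1 [E]
  m14 ⊆ --1- [E]
  m15 ⊆ --1-,-1-1
E = {--1-, -1-1, 0--1, 10-0}

4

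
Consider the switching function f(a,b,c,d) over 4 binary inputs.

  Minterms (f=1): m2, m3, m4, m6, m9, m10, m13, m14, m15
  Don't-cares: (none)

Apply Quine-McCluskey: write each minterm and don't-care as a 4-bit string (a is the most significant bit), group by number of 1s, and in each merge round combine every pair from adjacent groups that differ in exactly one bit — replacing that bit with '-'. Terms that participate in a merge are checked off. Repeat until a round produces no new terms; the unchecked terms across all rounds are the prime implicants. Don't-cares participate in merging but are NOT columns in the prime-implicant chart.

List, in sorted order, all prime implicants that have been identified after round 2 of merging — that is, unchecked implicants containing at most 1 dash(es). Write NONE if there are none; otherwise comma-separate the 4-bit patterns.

001-, 01-0, 1-01, 11-1, 111-

[col 0] 0010*, 0011*, 0100*, 0110*, 1001*, 1010*, 1101*, 1110*, 1111*
[col 1] -010*, -110*, 0-10*, 001-, 01-0, 1-01, 1-10*, 11-1, 111-
[col 2] --10
Prime implicants: --10, 001-, 01-0, 1-01, 11-1, 111-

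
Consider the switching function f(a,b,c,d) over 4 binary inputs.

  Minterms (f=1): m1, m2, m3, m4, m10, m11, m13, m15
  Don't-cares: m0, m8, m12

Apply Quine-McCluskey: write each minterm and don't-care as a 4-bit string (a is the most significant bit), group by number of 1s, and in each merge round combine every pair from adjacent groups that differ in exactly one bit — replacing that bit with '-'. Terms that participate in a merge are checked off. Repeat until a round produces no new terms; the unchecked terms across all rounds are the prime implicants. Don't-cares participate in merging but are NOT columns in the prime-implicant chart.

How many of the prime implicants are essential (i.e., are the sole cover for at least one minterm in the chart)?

2

Round 0: 0000✓ 0001✓ 0010✓ 0011✓ 0100✓ 1000✓ 1010✓ 1011✓ 1100✓ 1101✓ 1111✓
Round 1: -000✓ -010✓ -011✓ -100✓ 0-00✓ 00-0✓ 00-1✓ 000-✓ 001-✓ 1-00✓ 1-11 10-0✓ 101-✓ 11-1 110-
Round 2: --00 -0-0 -01- 00--
PIs = {--00, -0-0, -01-, 00--, 1-11, 11-1, 110-}
Coverage chart:
  m1: 00-- ←essential
  m2: -0-0,-01-,00--
  m3: -01-,00--
  m4: --00 ←essential
  m10: -0-0,-01-
  m11: -01-,1-11
  m13: 11-1,110-
  m15: 1-11,11-1
Essential: --00, 00--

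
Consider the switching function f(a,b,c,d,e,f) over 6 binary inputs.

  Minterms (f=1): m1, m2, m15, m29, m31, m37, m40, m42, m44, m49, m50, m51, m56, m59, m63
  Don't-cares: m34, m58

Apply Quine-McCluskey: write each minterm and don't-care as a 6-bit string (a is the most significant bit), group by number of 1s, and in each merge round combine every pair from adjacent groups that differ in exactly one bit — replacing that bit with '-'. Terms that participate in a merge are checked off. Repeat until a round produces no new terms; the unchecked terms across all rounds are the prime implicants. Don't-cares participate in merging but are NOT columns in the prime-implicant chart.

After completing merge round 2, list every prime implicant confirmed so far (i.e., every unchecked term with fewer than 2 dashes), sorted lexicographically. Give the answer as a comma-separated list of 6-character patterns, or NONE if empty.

[col 0] 000001, 000010*, 001111*, 011101*, 011111*, 100010*, 100101, 101000*, 101010*, 101100*, 110001*, 110010*, 110011*, 111000*, 111010*, 111011*, 111111*
[col 1] -00010, -11111, 0-1111, 0111-1, 1-0010*, 1-1000*, 1-1010*, 10-010*, 101-00, 1010-0*, 11-010*, 11-011*, 1100-1, 11001-*, 111-11, 1110-0*, 11101-*
[col 2] 1--010, 1-10-0, 11-01-
Prime implicants: -00010, -11111, 0-1111, 000001, 0111-1, 1--010, 1-10-0, 100101, 101-00, 11-01-, 1100-1, 111-11

-00010, -11111, 0-1111, 000001, 0111-1, 100101, 101-00, 1100-1, 111-11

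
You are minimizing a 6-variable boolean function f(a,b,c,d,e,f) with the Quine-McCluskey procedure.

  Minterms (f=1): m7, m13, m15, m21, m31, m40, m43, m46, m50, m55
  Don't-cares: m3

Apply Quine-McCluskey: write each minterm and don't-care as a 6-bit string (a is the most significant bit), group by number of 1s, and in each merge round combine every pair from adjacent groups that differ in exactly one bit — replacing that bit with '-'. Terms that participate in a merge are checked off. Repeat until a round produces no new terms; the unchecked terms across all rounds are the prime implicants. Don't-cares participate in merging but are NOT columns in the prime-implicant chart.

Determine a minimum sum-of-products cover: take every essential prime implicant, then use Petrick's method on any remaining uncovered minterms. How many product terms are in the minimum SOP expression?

size-2^0 implicants → 000011(✓)  000111(✓)  001101(✓)  001111(✓)  010101  011111(✓)  101000  101011  101110  110010  110111
size-2^1 implicants → 0-1111  00-111  000-11  0011-1
Unchecked terms (primes): 0-1111, 00-111, 000-11, 0011-1, 010101, 101000, 101011, 101110, 110010, 110111
Minterm coverage:
  m7 ⊆ 00-111,000-11
  m13 ⊆ 0011-1 [E]
  m15 ⊆ 0-1111,00-111,0011-1
  m21 ⊆ 010101 [E]
  m31 ⊆ 0-1111 [E]
  m40 ⊆ 101000 [E]
  m43 ⊆ 101011 [E]
  m46 ⊆ 101110 [E]
  m50 ⊆ 110010 [E]
  m55 ⊆ 110111 [E]
E = {0-1111, 0011-1, 010101, 101000, 101011, 101110, 110010, 110111}
Petrick residual → 00-111
Cover = a'cdef + a'b'def + a'b'cdf + a'bc'de'f + ab'cd'e'f' + ab'cd'ef + ab'cdef' + abc'd'ef' + abc'def  |cover|=9

9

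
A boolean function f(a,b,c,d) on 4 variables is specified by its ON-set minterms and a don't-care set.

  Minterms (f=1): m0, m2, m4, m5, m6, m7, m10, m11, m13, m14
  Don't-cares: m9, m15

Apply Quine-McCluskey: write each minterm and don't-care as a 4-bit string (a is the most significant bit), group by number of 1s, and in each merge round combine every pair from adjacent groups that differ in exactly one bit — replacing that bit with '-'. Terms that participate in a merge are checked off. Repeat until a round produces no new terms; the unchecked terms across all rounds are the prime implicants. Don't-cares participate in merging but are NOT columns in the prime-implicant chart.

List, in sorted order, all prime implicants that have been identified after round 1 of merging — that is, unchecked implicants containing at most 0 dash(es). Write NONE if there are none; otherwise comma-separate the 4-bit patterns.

[col 0] 0000*, 0010*, 0100*, 0101*, 0110*, 0111*, 1001*, 1010*, 1011*, 1101*, 1110*, 1111*
[col 1] -010*, -101*, -110*, -111*, 0-00*, 0-10*, 00-0*, 01-0*, 01-1*, 010-*, 011-*, 1-01*, 1-10*, 1-11*, 10-1*, 101-*, 11-1*, 111-*
[col 2] --10, -1-1, -11-, 0--0, 01--, 1--1, 1-1-
Prime implicants: --10, -1-1, -11-, 0--0, 01--, 1--1, 1-1-

NONE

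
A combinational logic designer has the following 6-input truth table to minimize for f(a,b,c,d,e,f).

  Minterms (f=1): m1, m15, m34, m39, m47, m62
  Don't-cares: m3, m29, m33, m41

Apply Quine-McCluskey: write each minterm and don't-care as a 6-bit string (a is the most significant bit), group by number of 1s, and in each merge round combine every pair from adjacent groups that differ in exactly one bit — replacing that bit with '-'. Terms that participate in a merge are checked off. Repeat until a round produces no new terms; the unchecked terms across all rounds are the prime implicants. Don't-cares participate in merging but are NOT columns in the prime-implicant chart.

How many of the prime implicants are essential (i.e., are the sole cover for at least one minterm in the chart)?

Round 0: 000001✓ 000011✓ 001111✓ 011101 100001✓ 100010 100111✓ 101001✓ 101111✓ 111110
Round 1: -00001 -01111 0000-1 10-001 10-111
PIs = {-00001, -01111, 0000-1, 011101, 10-001, 10-111, 100010, 111110}
Coverage chart:
  m1: -00001,0000-1
  m15: -01111 ←essential
  m34: 100010 ←essential
  m39: 10-111 ←essential
  m47: -01111,10-111
  m62: 111110 ←essential
Essential: -01111, 10-111, 100010, 111110

4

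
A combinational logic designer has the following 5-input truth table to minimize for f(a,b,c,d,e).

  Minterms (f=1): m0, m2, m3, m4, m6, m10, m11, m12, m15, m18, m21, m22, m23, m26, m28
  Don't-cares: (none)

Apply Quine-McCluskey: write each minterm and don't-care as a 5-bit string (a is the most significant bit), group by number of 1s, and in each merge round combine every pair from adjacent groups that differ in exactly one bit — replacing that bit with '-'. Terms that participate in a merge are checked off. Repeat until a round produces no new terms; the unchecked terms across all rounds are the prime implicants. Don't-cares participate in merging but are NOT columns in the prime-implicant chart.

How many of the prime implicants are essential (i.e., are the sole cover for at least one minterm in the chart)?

[col 0] 00000*, 00010*, 00011*, 00100*, 00110*, 01010*, 01011*, 01100*, 01111*, 10010*, 10101*, 10110*, 10111*, 11010*, 11100*
[col 1] -0010*, -0110*, -1010*, -1100, 0-010*, 0-011*, 0-100, 00-00*, 00-10*, 000-0*, 0001-*, 001-0*, 01-11, 0101-*, 1-010*, 10-10*, 101-1, 1011-
[col 2] --010, -0-10, 0-01-, 00--0
Prime implicants: --010, -0-10, -1100, 0-01-, 0-100, 00--0, 01-11, 101-1, 1011-
PI chart (minterm → PIs covering it):
  0 | 00--0  (sole → essential)
  2 | --010,-0-10,0-01-,00--0
  3 | 0-01-  (sole → essential)
  4 | 0-100,00--0
  6 | -0-10,00--0
  10 | --010,0-01-
  11 | 0-01-,01-11
  12 | -1100,0-100
  15 | 01-11  (sole → essential)
  18 | --010,-0-10
  21 | 101-1  (sole → essential)
  22 | -0-10,1011-
  23 | 101-1,1011-
  26 | --010  (sole → essential)
  28 | -1100  (sole → essential)
Essential prime implicants: --010, -1100, 0-01-, 00--0, 01-11, 101-1

6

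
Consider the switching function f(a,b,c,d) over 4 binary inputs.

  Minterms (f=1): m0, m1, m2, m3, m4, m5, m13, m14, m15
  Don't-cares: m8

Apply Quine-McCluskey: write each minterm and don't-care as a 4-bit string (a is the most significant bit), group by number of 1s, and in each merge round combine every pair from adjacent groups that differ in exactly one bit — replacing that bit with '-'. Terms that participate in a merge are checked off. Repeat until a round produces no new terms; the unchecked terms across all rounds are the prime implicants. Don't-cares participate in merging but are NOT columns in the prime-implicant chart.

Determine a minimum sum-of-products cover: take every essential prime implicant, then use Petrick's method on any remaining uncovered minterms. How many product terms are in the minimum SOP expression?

[col 0] 0000*, 0001*, 0010*, 0011*, 0100*, 0101*, 1000*, 1101*, 1110*, 1111*
[col 1] -000, -101, 0-00*, 0-01*, 00-0*, 00-1*, 000-*, 001-*, 010-*, 11-1, 111-
[col 2] 0-0-, 00--
Prime implicants: -000, -101, 0-0-, 00--, 11-1, 111-
PI chart (minterm → PIs covering it):
  0 | -000,0-0-,00--
  1 | 0-0-,00--
  2 | 00--  (sole → essential)
  3 | 00--  (sole → essential)
  4 | 0-0-  (sole → essential)
  5 | -101,0-0-
  13 | -101,11-1
  14 | 111-  (sole → essential)
  15 | 11-1,111-
Essential prime implicants: 0-0-, 00--, 111-
Petrick residual → -101
Minimum SOP uses 4 PIs: bc'd + a'c' + a'b' + abc

4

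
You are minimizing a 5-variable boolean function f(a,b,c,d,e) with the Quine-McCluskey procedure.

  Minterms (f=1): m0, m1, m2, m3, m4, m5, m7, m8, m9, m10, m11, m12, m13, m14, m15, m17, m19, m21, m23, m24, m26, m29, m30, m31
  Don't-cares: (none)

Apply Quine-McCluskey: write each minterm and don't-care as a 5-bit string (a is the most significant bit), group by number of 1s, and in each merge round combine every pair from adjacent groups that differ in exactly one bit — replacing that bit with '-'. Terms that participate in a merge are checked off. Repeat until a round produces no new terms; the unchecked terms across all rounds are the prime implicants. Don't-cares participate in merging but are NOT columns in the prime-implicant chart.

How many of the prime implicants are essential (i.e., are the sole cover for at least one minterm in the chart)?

5

size-2^0 implicants → 00000(✓)  00001(✓)  00010(✓)  00011(✓)  00100(✓)  00101(✓)  00111(✓)  01000(✓)  01001(✓)  01010(✓)  01011(✓)  01100(✓)  01101(✓)  01110(✓)  01111(✓)  10001(✓)  10011(✓)  10101(✓)  10111(✓)  11000(✓)  11010(✓)  11101(✓)  11110(✓)  11111(✓)
size-2^1 implicants → -0001(✓)  -0011(✓)  -0101(✓)  -0111(✓)  -1000(✓)  -1010(✓)  -1101(✓)  -1110(✓)  -1111(✓)  0-000(✓)  0-001(✓)  0-010(✓)  0-011(✓)  0-100(✓)  0-101(✓)  0-111(✓)  00-00(✓)  00-01(✓)  00-11(✓)  000-0(✓)  000-1(✓)  0000-(✓)  0001-(✓)  001-1(✓)  0010-(✓)  01-00(✓)  01-01(✓)  01-10(✓)  01-11(✓)  010-0(✓)  010-1(✓)  0100-(✓)  0101-(✓)  011-0(✓)  011-1(✓)  0110-(✓)  0111-(✓)  1-101(✓)  1-111(✓)  10-01(✓)  10-11(✓)  100-1(✓)  101-1(✓)  11-10(✓)  110-0(✓)  111-1(✓)  1111-(✓)
size-2^2 implicants → --101(✓)  --111(✓)  -0-01(✓)  -0-11(✓)  -00-1(✓)  -01-1(✓)  -1-10  -10-0  -11-1(✓)  -111-  0--00(✓)  0--01(✓)  0--11(✓)  0-0-0(✓)  0-0-1(✓)  0-00-(✓)  0-01-(✓)  0-1-1(✓)  0-10-(✓)  00--1(✓)  00-0-(✓)  000--(✓)  01--0(✓)  01--1(✓)  01-0-(✓)  01-1-(✓)  010--(✓)  011--(✓)  1-1-1(✓)  10--1(✓)
size-2^3 implicants → --1-1  -0--1  0---1  0--0-  0-0--  01---
Unchecked terms (primes): --1-1, -0--1, -1-10, -10-0, -111-, 0---1, 0--0-, 0-0--, 01---
Minterm coverage:
  m0 ⊆ 0--0-,0-0--
  m1 ⊆ -0--1,0---1,0--0-,0-0--
  m2 ⊆ 0-0-- [E]
  m3 ⊆ -0--1,0---1,0-0--
  m4 ⊆ 0--0- [E]
  m5 ⊆ --1-1,-0--1,0---1,0--0-
  m7 ⊆ --1-1,-0--1,0---1
  m8 ⊆ -10-0,0--0-,0-0--,01---
  m9 ⊆ 0---1,0--0-,0-0--,01---
  m10 ⊆ -1-10,-10-0,0-0--,01---
  m11 ⊆ 0---1,0-0--,01---
  m12 ⊆ 0--0-,01---
  m13 ⊆ --1-1,0---1,0--0-,01---
  m14 ⊆ -1-10,-111-,01---
  m15 ⊆ --1-1,-111-,0---1,01---
  m17 ⊆ -0--1 [E]
  m19 ⊆ -0--1 [E]
  m21 ⊆ --1-1,-0--1
  m23 ⊆ --1-1,-0--1
  m24 ⊆ -10-0 [E]
  m26 ⊆ -1-10,-10-0
  m29 ⊆ --1-1 [E]
  m30 ⊆ -1-10,-111-
  m31 ⊆ --1-1,-111-
E = {--1-1, -0--1, -10-0, 0--0-, 0-0--}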